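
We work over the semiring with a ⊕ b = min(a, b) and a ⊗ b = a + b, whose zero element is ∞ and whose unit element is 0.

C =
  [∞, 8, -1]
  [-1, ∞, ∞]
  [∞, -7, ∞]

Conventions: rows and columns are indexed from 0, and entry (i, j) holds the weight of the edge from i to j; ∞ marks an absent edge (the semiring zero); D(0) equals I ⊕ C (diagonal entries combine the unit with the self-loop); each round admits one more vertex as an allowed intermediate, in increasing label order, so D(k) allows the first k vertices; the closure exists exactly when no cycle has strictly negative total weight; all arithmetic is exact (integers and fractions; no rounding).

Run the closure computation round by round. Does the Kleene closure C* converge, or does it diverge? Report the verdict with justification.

D(0):
  [0, 8, -1]
  [-1, 0, ∞]
  [∞, -7, 0]
D(1):
  [0, 8, -1]
  [-1, 0, -2]
  [∞, -7, 0]
Detection: at round 2, diagonal entry (2, 2) turns strictly negative.
Key observation: the cycle 2->1->0->2 has total weight (-7) + (-1) + (-1), which is strictly negative.
Answer: DIVERGES — negative cycle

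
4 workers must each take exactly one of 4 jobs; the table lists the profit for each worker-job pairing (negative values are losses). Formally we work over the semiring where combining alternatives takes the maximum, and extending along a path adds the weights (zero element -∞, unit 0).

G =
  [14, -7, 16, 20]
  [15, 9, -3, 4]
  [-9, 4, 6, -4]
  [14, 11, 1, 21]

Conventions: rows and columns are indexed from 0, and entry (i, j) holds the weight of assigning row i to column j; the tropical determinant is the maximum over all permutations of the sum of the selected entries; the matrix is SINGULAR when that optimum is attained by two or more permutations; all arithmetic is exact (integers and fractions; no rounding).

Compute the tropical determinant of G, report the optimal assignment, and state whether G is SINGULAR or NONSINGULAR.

σ = (0, 1, 2, 3): 14 + 9 + 6 + 21 = 50
σ = (0, 1, 3, 2): 14 + 9 + (-4) + 1 = 20
σ = (0, 2, 1, 3): 14 + (-3) + 4 + 21 = 36
σ = (0, 2, 3, 1): 14 + (-3) + (-4) + 11 = 18
σ = (0, 3, 1, 2): 14 + 4 + 4 + 1 = 23
σ = (0, 3, 2, 1): 14 + 4 + 6 + 11 = 35
σ = (1, 0, 2, 3): (-7) + 15 + 6 + 21 = 35
σ = (1, 0, 3, 2): (-7) + 15 + (-4) + 1 = 5
σ = (1, 2, 0, 3): (-7) + (-3) + (-9) + 21 = 2
σ = (1, 2, 3, 0): (-7) + (-3) + (-4) + 14 = 0
σ = (1, 3, 0, 2): (-7) + 4 + (-9) + 1 = -11
σ = (1, 3, 2, 0): (-7) + 4 + 6 + 14 = 17
σ = (2, 0, 1, 3): 16 + 15 + 4 + 21 = 56
σ = (2, 0, 3, 1): 16 + 15 + (-4) + 11 = 38
σ = (2, 1, 0, 3): 16 + 9 + (-9) + 21 = 37
σ = (2, 1, 3, 0): 16 + 9 + (-4) + 14 = 35
σ = (2, 3, 0, 1): 16 + 4 + (-9) + 11 = 22
σ = (2, 3, 1, 0): 16 + 4 + 4 + 14 = 38
σ = (3, 0, 1, 2): 20 + 15 + 4 + 1 = 40
σ = (3, 0, 2, 1): 20 + 15 + 6 + 11 = 52
σ = (3, 1, 0, 2): 20 + 9 + (-9) + 1 = 21
σ = (3, 1, 2, 0): 20 + 9 + 6 + 14 = 49
σ = (3, 2, 0, 1): 20 + (-3) + (-9) + 11 = 19
σ = (3, 2, 1, 0): 20 + (-3) + 4 + 14 = 35
Optimal value attained by: σ = (2, 0, 1, 3).
Answer: det⊕(G) = 56; verdict: NONSINGULAR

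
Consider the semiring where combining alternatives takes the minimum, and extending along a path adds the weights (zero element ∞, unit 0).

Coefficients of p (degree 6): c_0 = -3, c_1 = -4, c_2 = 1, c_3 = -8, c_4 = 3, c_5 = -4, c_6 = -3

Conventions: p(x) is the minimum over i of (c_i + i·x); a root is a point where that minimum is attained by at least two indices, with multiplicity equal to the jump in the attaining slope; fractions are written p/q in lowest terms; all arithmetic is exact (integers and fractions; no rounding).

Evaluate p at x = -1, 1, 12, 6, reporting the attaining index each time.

p(-1) = min(-3+0·(-1)=-3, -4+1·(-1)=-5, 1+2·(-1)=-1, -8+3·(-1)=-11, 3+4·(-1)=-1, -4+5·(-1)=-9, -3+6·(-1)=-9) = -11 (attained by i=3)
p(1) = min(-3+0·1=-3, -4+1·1=-3, 1+2·1=3, -8+3·1=-5, 3+4·1=7, -4+5·1=1, -3+6·1=3) = -5 (attained by i=3)
p(12) = min(-3+0·12=-3, -4+1·12=8, 1+2·12=25, -8+3·12=28, 3+4·12=51, -4+5·12=56, -3+6·12=69) = -3 (attained by i=0)
p(6) = min(-3+0·6=-3, -4+1·6=2, 1+2·6=13, -8+3·6=10, 3+4·6=27, -4+5·6=26, -3+6·6=33) = -3 (attained by i=0)
Answer: p(-1) = -11; p(1) = -5; p(12) = -3; p(6) = -3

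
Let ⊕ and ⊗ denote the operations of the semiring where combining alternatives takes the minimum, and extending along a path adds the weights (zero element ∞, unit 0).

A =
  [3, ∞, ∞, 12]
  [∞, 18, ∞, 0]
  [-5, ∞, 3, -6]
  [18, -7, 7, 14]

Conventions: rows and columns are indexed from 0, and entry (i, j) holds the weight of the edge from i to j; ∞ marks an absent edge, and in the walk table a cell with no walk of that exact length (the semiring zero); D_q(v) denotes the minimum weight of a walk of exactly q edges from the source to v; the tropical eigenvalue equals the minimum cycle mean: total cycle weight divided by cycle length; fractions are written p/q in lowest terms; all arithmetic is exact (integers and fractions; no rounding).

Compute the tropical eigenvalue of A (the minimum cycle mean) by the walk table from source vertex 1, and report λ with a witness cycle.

q=0: [∞, 0, ∞, ∞]
q=1: [∞, 18, ∞, 0]
q=2: [18, -7, 7, 14]
q=3: [2, 7, 10, -7]
q=4: [5, -14, 0, 4]
Optimal cycle mean attained by: cycle 1->3->1, total 0 + (-7), length 2.
Answer: λ = -7/2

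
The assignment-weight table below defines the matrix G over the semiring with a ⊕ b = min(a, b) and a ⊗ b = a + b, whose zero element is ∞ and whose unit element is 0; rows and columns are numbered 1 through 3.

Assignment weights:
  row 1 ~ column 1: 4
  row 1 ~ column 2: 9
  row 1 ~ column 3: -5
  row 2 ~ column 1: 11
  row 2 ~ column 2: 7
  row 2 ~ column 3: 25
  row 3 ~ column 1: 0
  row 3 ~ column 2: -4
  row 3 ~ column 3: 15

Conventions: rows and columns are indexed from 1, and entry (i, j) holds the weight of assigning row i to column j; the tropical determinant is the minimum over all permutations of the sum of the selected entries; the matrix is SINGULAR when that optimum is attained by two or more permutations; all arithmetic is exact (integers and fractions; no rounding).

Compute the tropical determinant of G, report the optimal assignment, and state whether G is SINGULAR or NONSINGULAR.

σ = (1, 2, 3): 4 + 7 + 15 = 26
σ = (1, 3, 2): 4 + 25 + (-4) = 25
σ = (2, 1, 3): 9 + 11 + 15 = 35
σ = (2, 3, 1): 9 + 25 + 0 = 34
σ = (3, 1, 2): (-5) + 11 + (-4) = 2
σ = (3, 2, 1): (-5) + 7 + 0 = 2
Optimal value attained by: σ = (3, 1, 2).
Answer: det⊕(G) = 2; verdict: SINGULAR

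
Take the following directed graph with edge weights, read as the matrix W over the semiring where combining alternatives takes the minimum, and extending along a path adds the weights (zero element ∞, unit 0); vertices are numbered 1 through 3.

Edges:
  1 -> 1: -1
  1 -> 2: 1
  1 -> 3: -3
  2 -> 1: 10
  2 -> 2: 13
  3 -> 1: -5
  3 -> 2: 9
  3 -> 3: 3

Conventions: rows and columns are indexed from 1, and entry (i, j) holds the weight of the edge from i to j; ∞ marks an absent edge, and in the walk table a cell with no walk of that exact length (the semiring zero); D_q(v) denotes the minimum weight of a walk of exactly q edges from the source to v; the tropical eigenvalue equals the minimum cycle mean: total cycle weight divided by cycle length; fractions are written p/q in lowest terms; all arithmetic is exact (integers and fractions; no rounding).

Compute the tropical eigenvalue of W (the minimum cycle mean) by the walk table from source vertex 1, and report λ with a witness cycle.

q=0: [0, ∞, ∞]
q=1: [-1, 1, -3]
q=2: [-8, 0, -4]
q=3: [-9, -7, -11]
Optimal cycle mean attained by: cycle 1->3->1, total (-3) + (-5), length 2.
Answer: λ = -4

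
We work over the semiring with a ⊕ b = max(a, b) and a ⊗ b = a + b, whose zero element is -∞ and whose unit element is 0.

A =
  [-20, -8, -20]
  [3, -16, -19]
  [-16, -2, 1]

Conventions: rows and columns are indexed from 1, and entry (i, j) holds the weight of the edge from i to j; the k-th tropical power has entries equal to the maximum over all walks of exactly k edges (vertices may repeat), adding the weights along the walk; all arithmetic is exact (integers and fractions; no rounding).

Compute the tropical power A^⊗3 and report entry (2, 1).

A^⊗2:
  [-5, -22, -19]
  [-13, -5, -17]
  [1, -1, 2]
A^⊗3:
  [-19, -13, -18]
  [-2, -19, -16]
  [2, 0, 3]
Key observation: the optimum is the walk 2->1->2->1, with weight 3 + (-8) + 3 = -2.
Optimal value attained by: walk 2->1->2->1.
Answer: (A^⊗3)[2][1] = -2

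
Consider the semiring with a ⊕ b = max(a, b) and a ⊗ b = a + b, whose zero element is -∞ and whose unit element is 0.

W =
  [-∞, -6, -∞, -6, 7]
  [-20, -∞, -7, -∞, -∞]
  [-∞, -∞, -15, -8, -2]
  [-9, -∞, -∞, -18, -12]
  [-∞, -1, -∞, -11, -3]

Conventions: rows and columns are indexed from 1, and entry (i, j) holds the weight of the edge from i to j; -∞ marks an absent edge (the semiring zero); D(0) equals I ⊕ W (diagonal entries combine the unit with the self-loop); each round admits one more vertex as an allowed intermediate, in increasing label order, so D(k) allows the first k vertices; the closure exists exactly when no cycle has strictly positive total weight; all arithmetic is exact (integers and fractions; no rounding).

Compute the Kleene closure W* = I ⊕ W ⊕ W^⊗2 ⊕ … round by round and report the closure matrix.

D(0):
  [0, -6, -∞, -6, 7]
  [-20, 0, -7, -∞, -∞]
  [-∞, -∞, 0, -8, -2]
  [-9, -∞, -∞, 0, -12]
  [-∞, -1, -∞, -11, 0]
D(1):
  [0, -6, -∞, -6, 7]
  [-20, 0, -7, -26, -13]
  [-∞, -∞, 0, -8, -2]
  [-9, -15, -∞, 0, -2]
  [-∞, -1, -∞, -11, 0]
D(2):
  [0, -6, -13, -6, 7]
  [-20, 0, -7, -26, -13]
  [-∞, -∞, 0, -8, -2]
  [-9, -15, -22, 0, -2]
  [-21, -1, -8, -11, 0]
D(3):
  [0, -6, -13, -6, 7]
  [-20, 0, -7, -15, -9]
  [-∞, -∞, 0, -8, -2]
  [-9, -15, -22, 0, -2]
  [-21, -1, -8, -11, 0]
D(4):
  [0, -6, -13, -6, 7]
  [-20, 0, -7, -15, -9]
  [-17, -23, 0, -8, -2]
  [-9, -15, -22, 0, -2]
  [-20, -1, -8, -11, 0]
D(5):
  [0, 6, -1, -4, 7]
  [-20, 0, -7, -15, -9]
  [-17, -3, 0, -8, -2]
  [-9, -3, -10, 0, -2]
  [-20, -1, -8, -11, 0]
Answer: W* = [[0, 6, -1, -4, 7], [-20, 0, -7, -15, -9], [-17, -3, 0, -8, -2], [-9, -3, -10, 0, -2], [-20, -1, -8, -11, 0]]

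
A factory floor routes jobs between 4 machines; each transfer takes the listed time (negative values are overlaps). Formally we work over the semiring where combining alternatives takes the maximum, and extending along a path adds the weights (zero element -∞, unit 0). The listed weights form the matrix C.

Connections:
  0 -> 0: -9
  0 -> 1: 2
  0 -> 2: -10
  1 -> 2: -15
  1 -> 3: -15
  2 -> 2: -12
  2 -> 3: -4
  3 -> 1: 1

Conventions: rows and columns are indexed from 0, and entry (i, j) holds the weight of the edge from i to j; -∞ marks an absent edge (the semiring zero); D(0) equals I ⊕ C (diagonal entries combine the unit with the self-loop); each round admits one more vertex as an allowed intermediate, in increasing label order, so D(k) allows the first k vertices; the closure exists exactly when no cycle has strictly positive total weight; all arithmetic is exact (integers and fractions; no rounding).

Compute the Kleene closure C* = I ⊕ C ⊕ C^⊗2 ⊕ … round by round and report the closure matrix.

D(0):
  [0, 2, -10, -∞]
  [-∞, 0, -15, -15]
  [-∞, -∞, 0, -4]
  [-∞, 1, -∞, 0]
D(1):
  [0, 2, -10, -∞]
  [-∞, 0, -15, -15]
  [-∞, -∞, 0, -4]
  [-∞, 1, -∞, 0]
D(2):
  [0, 2, -10, -13]
  [-∞, 0, -15, -15]
  [-∞, -∞, 0, -4]
  [-∞, 1, -14, 0]
D(3):
  [0, 2, -10, -13]
  [-∞, 0, -15, -15]
  [-∞, -∞, 0, -4]
  [-∞, 1, -14, 0]
D(4):
  [0, 2, -10, -13]
  [-∞, 0, -15, -15]
  [-∞, -3, 0, -4]
  [-∞, 1, -14, 0]
Answer: C* = [[0, 2, -10, -13], [-∞, 0, -15, -15], [-∞, -3, 0, -4], [-∞, 1, -14, 0]]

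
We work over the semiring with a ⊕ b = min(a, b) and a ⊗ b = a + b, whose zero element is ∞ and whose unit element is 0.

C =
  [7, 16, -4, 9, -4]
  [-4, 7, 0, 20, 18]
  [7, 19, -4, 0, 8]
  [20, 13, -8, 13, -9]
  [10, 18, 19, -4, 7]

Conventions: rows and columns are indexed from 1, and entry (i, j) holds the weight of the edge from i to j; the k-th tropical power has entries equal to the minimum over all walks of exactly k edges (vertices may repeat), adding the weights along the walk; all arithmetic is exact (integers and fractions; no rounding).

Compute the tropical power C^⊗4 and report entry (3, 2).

C^⊗2:
  [3, 14, -8, -8, 0]
  [3, 12, -8, 0, -8]
  [3, 13, -8, -4, -9]
  [-1, 9, -12, -13, -2]
  [14, 9, -12, 3, -13]
C^⊗3:
  [-1, 5, -16, -8, -17]
  [-1, 10, -12, -12, -9]
  [-1, 9, -12, -13, -13]
  [-5, 0, -21, -12, -22]
  [-5, 5, -16, -17, -6]
C^⊗4:
  [-9, 1, -20, -21, -17]
  [-5, 1, -20, -13, -21]
  [-5, 0, -21, -17, -22]
  [-14, -4, -25, -26, -21]
  [-9, -4, -25, -16, -26]
Key observation: the optimum is the walk 3->4->5->4->2, with weight 0 + (-9) + (-4) + 13 = 0.
Optimal value attained by: walk 3->4->5->4->2.
Answer: (C^⊗4)[3][2] = 0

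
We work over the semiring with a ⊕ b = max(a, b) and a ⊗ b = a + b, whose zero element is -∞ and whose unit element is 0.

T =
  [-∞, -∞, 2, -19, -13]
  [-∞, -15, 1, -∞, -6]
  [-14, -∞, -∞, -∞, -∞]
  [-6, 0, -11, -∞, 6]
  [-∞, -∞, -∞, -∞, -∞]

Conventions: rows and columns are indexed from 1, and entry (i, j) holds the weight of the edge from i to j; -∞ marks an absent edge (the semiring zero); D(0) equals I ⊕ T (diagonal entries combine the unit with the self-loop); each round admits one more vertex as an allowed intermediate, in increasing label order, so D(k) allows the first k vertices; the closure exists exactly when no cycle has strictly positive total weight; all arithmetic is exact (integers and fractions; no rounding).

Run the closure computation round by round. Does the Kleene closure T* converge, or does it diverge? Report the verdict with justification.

D(0):
  [0, -∞, 2, -19, -13]
  [-∞, 0, 1, -∞, -6]
  [-14, -∞, 0, -∞, -∞]
  [-6, 0, -11, 0, 6]
  [-∞, -∞, -∞, -∞, 0]
D(1):
  [0, -∞, 2, -19, -13]
  [-∞, 0, 1, -∞, -6]
  [-14, -∞, 0, -33, -27]
  [-6, 0, -4, 0, 6]
  [-∞, -∞, -∞, -∞, 0]
D(2):
  [0, -∞, 2, -19, -13]
  [-∞, 0, 1, -∞, -6]
  [-14, -∞, 0, -33, -27]
  [-6, 0, 1, 0, 6]
  [-∞, -∞, -∞, -∞, 0]
D(3):
  [0, -∞, 2, -19, -13]
  [-13, 0, 1, -32, -6]
  [-14, -∞, 0, -33, -27]
  [-6, 0, 1, 0, 6]
  [-∞, -∞, -∞, -∞, 0]
D(4):
  [0, -19, 2, -19, -13]
  [-13, 0, 1, -32, -6]
  [-14, -33, 0, -33, -27]
  [-6, 0, 1, 0, 6]
  [-∞, -∞, -∞, -∞, 0]
D(5):
  [0, -19, 2, -19, -13]
  [-13, 0, 1, -32, -6]
  [-14, -33, 0, -33, -27]
  [-6, 0, 1, 0, 6]
  [-∞, -∞, -∞, -∞, 0]
Key observation: every diagonal entry stays at the unit through all rounds, so no improving cycle exists.
Answer: CONVERGES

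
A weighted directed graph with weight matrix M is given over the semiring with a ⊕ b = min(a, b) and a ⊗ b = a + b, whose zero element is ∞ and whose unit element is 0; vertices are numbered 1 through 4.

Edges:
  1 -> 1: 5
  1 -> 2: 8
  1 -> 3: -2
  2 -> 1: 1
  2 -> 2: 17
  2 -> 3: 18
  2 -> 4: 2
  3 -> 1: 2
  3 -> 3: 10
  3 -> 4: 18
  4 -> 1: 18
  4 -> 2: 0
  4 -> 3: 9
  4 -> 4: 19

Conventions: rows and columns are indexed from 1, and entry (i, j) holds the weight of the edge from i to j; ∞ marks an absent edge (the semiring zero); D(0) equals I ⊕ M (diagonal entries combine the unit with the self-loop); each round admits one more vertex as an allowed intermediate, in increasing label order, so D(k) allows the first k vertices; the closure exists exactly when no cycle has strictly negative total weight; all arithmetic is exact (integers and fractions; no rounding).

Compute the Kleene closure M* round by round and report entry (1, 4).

D(0):
  [0, 8, -2, ∞]
  [1, 0, 18, 2]
  [2, ∞, 0, 18]
  [18, 0, 9, 0]
D(1):
  [0, 8, -2, ∞]
  [1, 0, -1, 2]
  [2, 10, 0, 18]
  [18, 0, 9, 0]
D(2):
  [0, 8, -2, 10]
  [1, 0, -1, 2]
  [2, 10, 0, 12]
  [1, 0, -1, 0]
D(3):
  [0, 8, -2, 10]
  [1, 0, -1, 2]
  [2, 10, 0, 12]
  [1, 0, -1, 0]
D(4):
  [0, 8, -2, 10]
  [1, 0, -1, 2]
  [2, 10, 0, 12]
  [1, 0, -1, 0]
Answer: M*[1][4] = 10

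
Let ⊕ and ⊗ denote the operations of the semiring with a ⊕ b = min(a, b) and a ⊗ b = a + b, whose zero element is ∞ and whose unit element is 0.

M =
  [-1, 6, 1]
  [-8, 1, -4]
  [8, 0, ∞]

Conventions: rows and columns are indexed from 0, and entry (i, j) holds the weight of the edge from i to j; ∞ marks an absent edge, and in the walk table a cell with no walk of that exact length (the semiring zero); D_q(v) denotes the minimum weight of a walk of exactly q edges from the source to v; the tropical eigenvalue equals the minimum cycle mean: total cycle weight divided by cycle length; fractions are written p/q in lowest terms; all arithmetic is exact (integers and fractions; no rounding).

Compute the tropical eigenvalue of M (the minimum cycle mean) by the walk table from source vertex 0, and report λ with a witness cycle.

q=0: [0, ∞, ∞]
q=1: [-1, 6, 1]
q=2: [-2, 1, 0]
q=3: [-7, 0, -3]
Optimal cycle mean attained by: cycle 0->2->1->0, total 1 + 0 + (-8), length 3.
Answer: λ = -7/3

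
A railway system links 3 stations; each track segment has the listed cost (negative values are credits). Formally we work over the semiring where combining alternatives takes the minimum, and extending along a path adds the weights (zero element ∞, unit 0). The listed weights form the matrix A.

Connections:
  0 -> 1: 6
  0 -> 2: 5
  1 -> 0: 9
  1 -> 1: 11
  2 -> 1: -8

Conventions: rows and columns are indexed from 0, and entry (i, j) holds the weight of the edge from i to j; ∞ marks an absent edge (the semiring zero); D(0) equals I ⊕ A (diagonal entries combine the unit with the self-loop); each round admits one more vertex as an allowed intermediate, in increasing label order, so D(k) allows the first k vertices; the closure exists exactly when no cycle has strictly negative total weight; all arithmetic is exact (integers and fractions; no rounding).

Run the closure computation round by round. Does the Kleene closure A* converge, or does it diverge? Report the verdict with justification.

D(0):
  [0, 6, 5]
  [9, 0, ∞]
  [∞, -8, 0]
D(1):
  [0, 6, 5]
  [9, 0, 14]
  [∞, -8, 0]
D(2):
  [0, 6, 5]
  [9, 0, 14]
  [1, -8, 0]
D(3):
  [0, -3, 5]
  [9, 0, 14]
  [1, -8, 0]
Key observation: every diagonal entry stays at the unit through all rounds, so no improving cycle exists.
Answer: CONVERGES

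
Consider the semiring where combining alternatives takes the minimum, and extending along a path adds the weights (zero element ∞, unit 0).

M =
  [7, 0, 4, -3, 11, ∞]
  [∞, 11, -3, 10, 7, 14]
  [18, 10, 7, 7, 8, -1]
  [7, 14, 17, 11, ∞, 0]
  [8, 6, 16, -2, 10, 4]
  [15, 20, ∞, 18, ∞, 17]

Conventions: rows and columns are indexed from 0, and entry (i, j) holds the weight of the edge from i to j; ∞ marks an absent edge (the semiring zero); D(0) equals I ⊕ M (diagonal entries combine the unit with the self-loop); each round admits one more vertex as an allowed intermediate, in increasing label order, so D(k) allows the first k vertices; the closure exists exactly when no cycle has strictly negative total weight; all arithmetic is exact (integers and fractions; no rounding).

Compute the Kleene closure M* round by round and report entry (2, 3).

D(0):
  [0, 0, 4, -3, 11, ∞]
  [∞, 0, -3, 10, 7, 14]
  [18, 10, 0, 7, 8, -1]
  [7, 14, 17, 0, ∞, 0]
  [8, 6, 16, -2, 0, 4]
  [15, 20, ∞, 18, ∞, 0]
D(1):
  [0, 0, 4, -3, 11, ∞]
  [∞, 0, -3, 10, 7, 14]
  [18, 10, 0, 7, 8, -1]
  [7, 7, 11, 0, 18, 0]
  [8, 6, 12, -2, 0, 4]
  [15, 15, 19, 12, 26, 0]
D(2):
  [0, 0, -3, -3, 7, 14]
  [∞, 0, -3, 10, 7, 14]
  [18, 10, 0, 7, 8, -1]
  [7, 7, 4, 0, 14, 0]
  [8, 6, 3, -2, 0, 4]
  [15, 15, 12, 12, 22, 0]
D(3):
  [0, 0, -3, -3, 5, -4]
  [15, 0, -3, 4, 5, -4]
  [18, 10, 0, 7, 8, -1]
  [7, 7, 4, 0, 12, 0]
  [8, 6, 3, -2, 0, 2]
  [15, 15, 12, 12, 20, 0]
D(4):
  [0, 0, -3, -3, 5, -4]
  [11, 0, -3, 4, 5, -4]
  [14, 10, 0, 7, 8, -1]
  [7, 7, 4, 0, 12, 0]
  [5, 5, 2, -2, 0, -2]
  [15, 15, 12, 12, 20, 0]
D(5):
  [0, 0, -3, -3, 5, -4]
  [10, 0, -3, 3, 5, -4]
  [13, 10, 0, 6, 8, -1]
  [7, 7, 4, 0, 12, 0]
  [5, 5, 2, -2, 0, -2]
  [15, 15, 12, 12, 20, 0]
D(6):
  [0, 0, -3, -3, 5, -4]
  [10, 0, -3, 3, 5, -4]
  [13, 10, 0, 6, 8, -1]
  [7, 7, 4, 0, 12, 0]
  [5, 5, 2, -2, 0, -2]
  [15, 15, 12, 12, 20, 0]
Answer: M*[2][3] = 6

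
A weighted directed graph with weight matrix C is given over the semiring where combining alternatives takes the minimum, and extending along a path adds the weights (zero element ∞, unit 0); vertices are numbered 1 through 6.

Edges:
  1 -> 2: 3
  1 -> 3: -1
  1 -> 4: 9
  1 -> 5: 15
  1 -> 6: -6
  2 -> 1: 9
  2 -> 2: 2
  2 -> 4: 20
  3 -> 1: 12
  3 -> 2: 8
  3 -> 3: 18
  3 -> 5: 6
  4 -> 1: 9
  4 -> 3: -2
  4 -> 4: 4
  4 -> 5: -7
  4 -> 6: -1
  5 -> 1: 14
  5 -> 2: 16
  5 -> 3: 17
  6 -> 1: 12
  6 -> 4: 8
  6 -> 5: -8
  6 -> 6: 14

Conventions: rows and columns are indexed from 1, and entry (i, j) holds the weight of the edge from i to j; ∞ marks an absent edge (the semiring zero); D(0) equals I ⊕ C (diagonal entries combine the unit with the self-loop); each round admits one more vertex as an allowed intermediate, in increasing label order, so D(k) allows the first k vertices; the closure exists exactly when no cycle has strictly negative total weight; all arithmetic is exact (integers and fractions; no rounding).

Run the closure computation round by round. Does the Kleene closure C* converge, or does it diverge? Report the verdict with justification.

D(0):
  [0, 3, -1, 9, 15, -6]
  [9, 0, ∞, 20, ∞, ∞]
  [12, 8, 0, ∞, 6, ∞]
  [9, ∞, -2, 0, -7, -1]
  [14, 16, 17, ∞, 0, ∞]
  [12, ∞, ∞, 8, -8, 0]
D(1):
  [0, 3, -1, 9, 15, -6]
  [9, 0, 8, 18, 24, 3]
  [12, 8, 0, 21, 6, 6]
  [9, 12, -2, 0, -7, -1]
  [14, 16, 13, 23, 0, 8]
  [12, 15, 11, 8, -8, 0]
D(2):
  [0, 3, -1, 9, 15, -6]
  [9, 0, 8, 18, 24, 3]
  [12, 8, 0, 21, 6, 6]
  [9, 12, -2, 0, -7, -1]
  [14, 16, 13, 23, 0, 8]
  [12, 15, 11, 8, -8, 0]
D(3):
  [0, 3, -1, 9, 5, -6]
  [9, 0, 8, 18, 14, 3]
  [12, 8, 0, 21, 6, 6]
  [9, 6, -2, 0, -7, -1]
  [14, 16, 13, 23, 0, 8]
  [12, 15, 11, 8, -8, 0]
D(4):
  [0, 3, -1, 9, 2, -6]
  [9, 0, 8, 18, 11, 3]
  [12, 8, 0, 21, 6, 6]
  [9, 6, -2, 0, -7, -1]
  [14, 16, 13, 23, 0, 8]
  [12, 14, 6, 8, -8, 0]
D(5):
  [0, 3, -1, 9, 2, -6]
  [9, 0, 8, 18, 11, 3]
  [12, 8, 0, 21, 6, 6]
  [7, 6, -2, 0, -7, -1]
  [14, 16, 13, 23, 0, 8]
  [6, 8, 5, 8, -8, 0]
D(6):
  [0, 2, -1, 2, -14, -6]
  [9, 0, 8, 11, -5, 3]
  [12, 8, 0, 14, -2, 6]
  [5, 6, -2, 0, -9, -1]
  [14, 16, 13, 16, 0, 8]
  [6, 8, 5, 8, -8, 0]
Key observation: every diagonal entry stays at the unit through all rounds, so no improving cycle exists.
Answer: CONVERGES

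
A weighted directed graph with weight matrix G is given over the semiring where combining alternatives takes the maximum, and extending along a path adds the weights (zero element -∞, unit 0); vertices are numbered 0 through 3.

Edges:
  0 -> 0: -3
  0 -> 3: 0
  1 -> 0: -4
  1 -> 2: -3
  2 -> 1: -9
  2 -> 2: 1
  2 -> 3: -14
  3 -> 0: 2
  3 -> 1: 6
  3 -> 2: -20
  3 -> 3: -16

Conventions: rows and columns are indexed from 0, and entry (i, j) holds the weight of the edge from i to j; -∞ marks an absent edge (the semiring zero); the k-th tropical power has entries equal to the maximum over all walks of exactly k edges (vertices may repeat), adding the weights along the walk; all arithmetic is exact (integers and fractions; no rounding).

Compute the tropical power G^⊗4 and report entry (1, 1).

G^⊗2:
  [2, 6, -20, -3]
  [-7, -12, -2, -4]
  [-12, -8, 2, -13]
  [2, -10, 3, 2]
G^⊗3:
  [2, 3, 3, 2]
  [-2, 2, -1, -7]
  [-11, -7, 3, -12]
  [4, 8, 4, 2]
G^⊗4:
  [4, 8, 4, 2]
  [-2, -1, 0, -2]
  [-10, -6, 4, -11]
  [4, 8, 5, 4]
Key observation: the optimum is the walk 1->0->0->3->1, with weight (-4) + (-3) + 0 + 6 = -1.
Optimal value attained by: walk 1->0->0->3->1.
Answer: (G^⊗4)[1][1] = -1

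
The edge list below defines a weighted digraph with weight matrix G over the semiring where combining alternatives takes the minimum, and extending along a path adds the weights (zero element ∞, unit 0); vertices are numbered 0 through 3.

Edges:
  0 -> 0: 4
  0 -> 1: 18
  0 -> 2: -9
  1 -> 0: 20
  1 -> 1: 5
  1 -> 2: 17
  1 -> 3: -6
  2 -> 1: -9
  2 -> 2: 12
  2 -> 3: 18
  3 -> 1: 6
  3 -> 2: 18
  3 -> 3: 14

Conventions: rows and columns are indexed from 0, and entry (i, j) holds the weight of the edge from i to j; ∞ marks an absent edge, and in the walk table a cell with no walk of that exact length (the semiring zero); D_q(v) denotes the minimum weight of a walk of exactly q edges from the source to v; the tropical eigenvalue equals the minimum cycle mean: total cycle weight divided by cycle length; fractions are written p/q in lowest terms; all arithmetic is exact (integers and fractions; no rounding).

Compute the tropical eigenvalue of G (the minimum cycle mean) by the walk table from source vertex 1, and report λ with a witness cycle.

q=0: [∞, 0, ∞, ∞]
q=1: [20, 5, 17, -6]
q=2: [24, 0, 11, -1]
q=3: [20, 2, 15, -6]
q=4: [22, 0, 11, -4]
Optimal cycle mean attained by: cycle 1->3->1, total (-6) + 6, length 2.
Answer: λ = 0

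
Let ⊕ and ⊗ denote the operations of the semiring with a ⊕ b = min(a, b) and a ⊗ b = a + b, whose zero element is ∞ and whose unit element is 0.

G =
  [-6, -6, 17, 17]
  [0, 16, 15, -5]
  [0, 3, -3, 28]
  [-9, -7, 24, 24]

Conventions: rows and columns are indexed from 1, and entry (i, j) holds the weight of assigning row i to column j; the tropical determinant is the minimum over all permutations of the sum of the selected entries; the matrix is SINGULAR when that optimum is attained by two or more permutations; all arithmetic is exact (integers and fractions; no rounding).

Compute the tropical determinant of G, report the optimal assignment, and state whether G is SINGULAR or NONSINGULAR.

σ = (1, 2, 3, 4): (-6) + 16 + (-3) + 24 = 31
σ = (1, 2, 4, 3): (-6) + 16 + 28 + 24 = 62
σ = (1, 3, 2, 4): (-6) + 15 + 3 + 24 = 36
σ = (1, 3, 4, 2): (-6) + 15 + 28 + (-7) = 30
σ = (1, 4, 2, 3): (-6) + (-5) + 3 + 24 = 16
σ = (1, 4, 3, 2): (-6) + (-5) + (-3) + (-7) = -21
σ = (2, 1, 3, 4): (-6) + 0 + (-3) + 24 = 15
σ = (2, 1, 4, 3): (-6) + 0 + 28 + 24 = 46
σ = (2, 3, 1, 4): (-6) + 15 + 0 + 24 = 33
σ = (2, 3, 4, 1): (-6) + 15 + 28 + (-9) = 28
σ = (2, 4, 1, 3): (-6) + (-5) + 0 + 24 = 13
σ = (2, 4, 3, 1): (-6) + (-5) + (-3) + (-9) = -23
σ = (3, 1, 2, 4): 17 + 0 + 3 + 24 = 44
σ = (3, 1, 4, 2): 17 + 0 + 28 + (-7) = 38
σ = (3, 2, 1, 4): 17 + 16 + 0 + 24 = 57
σ = (3, 2, 4, 1): 17 + 16 + 28 + (-9) = 52
σ = (3, 4, 1, 2): 17 + (-5) + 0 + (-7) = 5
σ = (3, 4, 2, 1): 17 + (-5) + 3 + (-9) = 6
σ = (4, 1, 2, 3): 17 + 0 + 3 + 24 = 44
σ = (4, 1, 3, 2): 17 + 0 + (-3) + (-7) = 7
σ = (4, 2, 1, 3): 17 + 16 + 0 + 24 = 57
σ = (4, 2, 3, 1): 17 + 16 + (-3) + (-9) = 21
σ = (4, 3, 1, 2): 17 + 15 + 0 + (-7) = 25
σ = (4, 3, 2, 1): 17 + 15 + 3 + (-9) = 26
Optimal value attained by: σ = (2, 4, 3, 1).
Answer: det⊕(G) = -23; verdict: NONSINGULAR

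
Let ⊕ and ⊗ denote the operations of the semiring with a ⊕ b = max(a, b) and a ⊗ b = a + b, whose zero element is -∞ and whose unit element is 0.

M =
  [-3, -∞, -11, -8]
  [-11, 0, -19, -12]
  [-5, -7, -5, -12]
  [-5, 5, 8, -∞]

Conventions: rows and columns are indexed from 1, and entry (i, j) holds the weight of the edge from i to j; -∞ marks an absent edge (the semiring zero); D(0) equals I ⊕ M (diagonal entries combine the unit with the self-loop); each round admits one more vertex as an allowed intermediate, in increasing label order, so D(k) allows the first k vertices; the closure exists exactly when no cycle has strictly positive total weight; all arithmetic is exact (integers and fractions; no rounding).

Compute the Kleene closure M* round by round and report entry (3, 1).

D(0):
  [0, -∞, -11, -8]
  [-11, 0, -19, -12]
  [-5, -7, 0, -12]
  [-5, 5, 8, 0]
D(1):
  [0, -∞, -11, -8]
  [-11, 0, -19, -12]
  [-5, -7, 0, -12]
  [-5, 5, 8, 0]
D(2):
  [0, -∞, -11, -8]
  [-11, 0, -19, -12]
  [-5, -7, 0, -12]
  [-5, 5, 8, 0]
D(3):
  [0, -18, -11, -8]
  [-11, 0, -19, -12]
  [-5, -7, 0, -12]
  [3, 5, 8, 0]
D(4):
  [0, -3, 0, -8]
  [-9, 0, -4, -12]
  [-5, -7, 0, -12]
  [3, 5, 8, 0]
Answer: M*[3][1] = -5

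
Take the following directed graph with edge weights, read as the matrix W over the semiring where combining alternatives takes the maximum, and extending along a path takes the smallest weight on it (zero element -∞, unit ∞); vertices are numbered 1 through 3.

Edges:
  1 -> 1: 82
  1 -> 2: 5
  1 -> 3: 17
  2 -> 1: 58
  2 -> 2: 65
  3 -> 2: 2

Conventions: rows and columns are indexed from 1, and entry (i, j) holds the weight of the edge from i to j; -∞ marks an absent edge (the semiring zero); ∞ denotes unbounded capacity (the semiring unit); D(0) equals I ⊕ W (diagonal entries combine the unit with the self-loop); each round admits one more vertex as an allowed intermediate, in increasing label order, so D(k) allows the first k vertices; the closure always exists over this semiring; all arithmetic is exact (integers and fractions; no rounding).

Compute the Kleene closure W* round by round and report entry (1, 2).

D(0):
  [∞, 5, 17]
  [58, ∞, -∞]
  [-∞, 2, ∞]
D(1):
  [∞, 5, 17]
  [58, ∞, 17]
  [-∞, 2, ∞]
D(2):
  [∞, 5, 17]
  [58, ∞, 17]
  [2, 2, ∞]
D(3):
  [∞, 5, 17]
  [58, ∞, 17]
  [2, 2, ∞]
Answer: W*[1][2] = 5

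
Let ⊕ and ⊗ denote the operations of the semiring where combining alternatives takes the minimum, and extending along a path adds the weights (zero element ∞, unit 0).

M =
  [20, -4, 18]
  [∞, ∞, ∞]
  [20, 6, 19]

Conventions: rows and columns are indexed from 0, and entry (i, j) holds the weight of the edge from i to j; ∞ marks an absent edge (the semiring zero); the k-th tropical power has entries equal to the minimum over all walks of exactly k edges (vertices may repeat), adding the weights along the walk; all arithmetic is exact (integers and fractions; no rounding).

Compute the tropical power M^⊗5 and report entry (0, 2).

M^⊗2:
  [38, 16, 37]
  [∞, ∞, ∞]
  [39, 16, 38]
M^⊗3:
  [57, 34, 56]
  [∞, ∞, ∞]
  [58, 35, 57]
M^⊗4:
  [76, 53, 75]
  [∞, ∞, ∞]
  [77, 54, 76]
M^⊗5:
  [95, 72, 94]
  [∞, ∞, ∞]
  [96, 73, 95]
Key observation: the optimum is the walk 0->2->0->2->0->2, with weight 18 + 20 + 18 + 20 + 18 = 94.
Optimal value attained by: walk 0->2->0->2->0->2.
Answer: (M^⊗5)[0][2] = 94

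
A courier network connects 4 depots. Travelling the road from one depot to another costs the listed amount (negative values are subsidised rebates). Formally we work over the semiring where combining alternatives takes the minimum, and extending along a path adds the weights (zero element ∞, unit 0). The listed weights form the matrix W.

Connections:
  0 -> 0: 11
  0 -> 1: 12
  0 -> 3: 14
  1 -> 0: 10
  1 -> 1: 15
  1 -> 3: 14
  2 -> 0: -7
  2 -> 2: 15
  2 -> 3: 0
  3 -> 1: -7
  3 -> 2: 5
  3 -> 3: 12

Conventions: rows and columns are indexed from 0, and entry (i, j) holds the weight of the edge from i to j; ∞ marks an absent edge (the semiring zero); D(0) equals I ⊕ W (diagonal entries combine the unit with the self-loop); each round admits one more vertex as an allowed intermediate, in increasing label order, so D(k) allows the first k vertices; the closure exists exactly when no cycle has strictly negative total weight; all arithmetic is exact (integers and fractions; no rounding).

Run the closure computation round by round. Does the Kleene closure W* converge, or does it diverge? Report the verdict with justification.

D(0):
  [0, 12, ∞, 14]
  [10, 0, ∞, 14]
  [-7, ∞, 0, 0]
  [∞, -7, 5, 0]
D(1):
  [0, 12, ∞, 14]
  [10, 0, ∞, 14]
  [-7, 5, 0, 0]
  [∞, -7, 5, 0]
D(2):
  [0, 12, ∞, 14]
  [10, 0, ∞, 14]
  [-7, 5, 0, 0]
  [3, -7, 5, 0]
D(3):
  [0, 12, ∞, 14]
  [10, 0, ∞, 14]
  [-7, 5, 0, 0]
  [-2, -7, 5, 0]
D(4):
  [0, 7, 19, 14]
  [10, 0, 19, 14]
  [-7, -7, 0, 0]
  [-2, -7, 5, 0]
Key observation: every diagonal entry stays at the unit through all rounds, so no improving cycle exists.
Answer: CONVERGES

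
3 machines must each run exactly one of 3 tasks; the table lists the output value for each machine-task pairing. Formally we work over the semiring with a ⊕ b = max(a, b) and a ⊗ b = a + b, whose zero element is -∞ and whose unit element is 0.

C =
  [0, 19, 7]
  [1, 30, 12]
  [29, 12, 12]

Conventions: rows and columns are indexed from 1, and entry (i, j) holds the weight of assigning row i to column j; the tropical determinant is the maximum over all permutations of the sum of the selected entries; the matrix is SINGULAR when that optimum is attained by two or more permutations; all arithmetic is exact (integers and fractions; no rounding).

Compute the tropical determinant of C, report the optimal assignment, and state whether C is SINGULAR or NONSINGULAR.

σ = (1, 2, 3): 0 + 30 + 12 = 42
σ = (1, 3, 2): 0 + 12 + 12 = 24
σ = (2, 1, 3): 19 + 1 + 12 = 32
σ = (2, 3, 1): 19 + 12 + 29 = 60
σ = (3, 1, 2): 7 + 1 + 12 = 20
σ = (3, 2, 1): 7 + 30 + 29 = 66
Optimal value attained by: σ = (3, 2, 1).
Answer: det⊕(C) = 66; verdict: NONSINGULAR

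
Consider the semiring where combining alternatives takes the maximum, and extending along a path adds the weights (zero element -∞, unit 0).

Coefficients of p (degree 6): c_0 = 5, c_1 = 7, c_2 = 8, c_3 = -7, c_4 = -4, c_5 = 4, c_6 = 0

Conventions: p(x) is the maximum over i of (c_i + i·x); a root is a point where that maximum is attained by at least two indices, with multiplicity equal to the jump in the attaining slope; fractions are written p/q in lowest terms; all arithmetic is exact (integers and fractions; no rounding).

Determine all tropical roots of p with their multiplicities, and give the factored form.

hull edge (i=0, c=5) to (i=1, c=7): slope 2, span 1
hull edge (i=1, c=7) to (i=2, c=8): slope 1, span 1
hull edge (i=2, c=8) to (i=5, c=4): slope -4/3, span 3
hull edge (i=5, c=4) to (i=6, c=0): slope -4, span 1
Factored form: p(x) = 0 ⊗ (x ⊕ (-2)) ⊗ (x ⊕ (-1)) ⊗ (x ⊕ 4/3) ⊗ (x ⊕ 4/3) ⊗ (x ⊕ 4/3) ⊗ (x ⊕ 4)
Answer: roots = -2 (mult 1), -1 (mult 1), 4/3 (mult 3), 4 (mult 1)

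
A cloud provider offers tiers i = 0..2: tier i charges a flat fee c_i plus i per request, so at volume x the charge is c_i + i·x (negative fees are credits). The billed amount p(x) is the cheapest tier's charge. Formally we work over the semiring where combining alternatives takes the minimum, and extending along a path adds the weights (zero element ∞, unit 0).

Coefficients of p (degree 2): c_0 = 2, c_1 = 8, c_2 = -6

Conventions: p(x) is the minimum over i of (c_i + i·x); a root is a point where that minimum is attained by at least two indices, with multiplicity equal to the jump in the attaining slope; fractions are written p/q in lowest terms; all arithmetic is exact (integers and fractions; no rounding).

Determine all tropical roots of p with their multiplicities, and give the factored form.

hull edge (i=0, c=2) to (i=2, c=-6): slope -4, span 2
Factored form: p(x) = -6 ⊗ (x ⊕ 4) ⊗ (x ⊕ 4)
Answer: roots = 4 (mult 2)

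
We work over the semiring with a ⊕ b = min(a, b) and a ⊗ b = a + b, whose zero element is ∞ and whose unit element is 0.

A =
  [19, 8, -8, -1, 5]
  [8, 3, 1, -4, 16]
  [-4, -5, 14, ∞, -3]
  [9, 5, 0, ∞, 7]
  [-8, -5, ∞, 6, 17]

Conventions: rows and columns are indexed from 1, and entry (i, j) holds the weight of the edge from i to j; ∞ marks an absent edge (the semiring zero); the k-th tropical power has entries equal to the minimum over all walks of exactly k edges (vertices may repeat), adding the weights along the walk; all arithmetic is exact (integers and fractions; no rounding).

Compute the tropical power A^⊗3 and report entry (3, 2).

A^⊗2:
  [-12, -13, -1, 4, -11]
  [-3, -4, -4, -1, -2]
  [-11, -8, -12, -9, 1]
  [-4, -5, 1, 1, -3]
  [3, -2, -16, -9, -3]
A^⊗3:
  [-19, -16, -20, -17, -7]
  [-10, -9, -11, -8, -7]
  [-16, -17, -19, -12, -15]
  [-11, -8, -12, -9, -2]
  [-20, -21, -9, -6, -19]
Key observation: the optimum is the walk 3->1->3->2, with weight (-4) + (-8) + (-5) = -17.
Optimal value attained by: walk 3->1->3->2.
Answer: (A^⊗3)[3][2] = -17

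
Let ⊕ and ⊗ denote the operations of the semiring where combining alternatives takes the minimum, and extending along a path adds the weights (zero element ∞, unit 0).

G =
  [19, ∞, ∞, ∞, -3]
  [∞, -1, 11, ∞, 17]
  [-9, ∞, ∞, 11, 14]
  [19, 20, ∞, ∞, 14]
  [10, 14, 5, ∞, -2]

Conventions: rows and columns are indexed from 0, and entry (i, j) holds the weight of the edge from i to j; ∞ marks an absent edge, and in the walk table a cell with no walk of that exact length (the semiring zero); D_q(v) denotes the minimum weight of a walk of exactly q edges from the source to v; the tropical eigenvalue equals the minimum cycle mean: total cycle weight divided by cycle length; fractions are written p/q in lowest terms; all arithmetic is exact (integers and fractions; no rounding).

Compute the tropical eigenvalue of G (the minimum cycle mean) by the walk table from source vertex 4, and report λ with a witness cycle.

q=0: [∞, ∞, ∞, ∞, 0]
q=1: [10, 14, 5, ∞, -2]
q=2: [-4, 12, 3, 16, -4]
q=3: [-6, 10, 1, 14, -7]
q=4: [-8, 7, -2, 12, -9]
q=5: [-11, 5, -4, 9, -11]
Optimal cycle mean attained by: cycle 0->4->2->0, total (-3) + 5 + (-9), length 3.
Answer: λ = -7/3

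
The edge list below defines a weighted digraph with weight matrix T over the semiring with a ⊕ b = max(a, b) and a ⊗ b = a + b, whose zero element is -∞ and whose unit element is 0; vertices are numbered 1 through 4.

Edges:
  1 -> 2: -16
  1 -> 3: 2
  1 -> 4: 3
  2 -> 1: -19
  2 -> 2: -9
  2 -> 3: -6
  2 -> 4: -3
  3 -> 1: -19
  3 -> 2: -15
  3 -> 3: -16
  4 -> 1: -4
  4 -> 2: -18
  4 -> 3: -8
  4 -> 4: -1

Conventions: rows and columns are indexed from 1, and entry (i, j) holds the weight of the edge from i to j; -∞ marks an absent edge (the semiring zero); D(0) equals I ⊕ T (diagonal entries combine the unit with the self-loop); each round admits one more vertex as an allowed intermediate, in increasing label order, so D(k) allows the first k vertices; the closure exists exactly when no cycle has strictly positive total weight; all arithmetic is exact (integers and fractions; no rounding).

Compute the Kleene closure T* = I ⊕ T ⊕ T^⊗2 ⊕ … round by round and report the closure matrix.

D(0):
  [0, -16, 2, 3]
  [-19, 0, -6, -3]
  [-19, -15, 0, -∞]
  [-4, -18, -8, 0]
D(1):
  [0, -16, 2, 3]
  [-19, 0, -6, -3]
  [-19, -15, 0, -16]
  [-4, -18, -2, 0]
D(2):
  [0, -16, 2, 3]
  [-19, 0, -6, -3]
  [-19, -15, 0, -16]
  [-4, -18, -2, 0]
D(3):
  [0, -13, 2, 3]
  [-19, 0, -6, -3]
  [-19, -15, 0, -16]
  [-4, -17, -2, 0]
D(4):
  [0, -13, 2, 3]
  [-7, 0, -5, -3]
  [-19, -15, 0, -16]
  [-4, -17, -2, 0]
Answer: T* = [[0, -13, 2, 3], [-7, 0, -5, -3], [-19, -15, 0, -16], [-4, -17, -2, 0]]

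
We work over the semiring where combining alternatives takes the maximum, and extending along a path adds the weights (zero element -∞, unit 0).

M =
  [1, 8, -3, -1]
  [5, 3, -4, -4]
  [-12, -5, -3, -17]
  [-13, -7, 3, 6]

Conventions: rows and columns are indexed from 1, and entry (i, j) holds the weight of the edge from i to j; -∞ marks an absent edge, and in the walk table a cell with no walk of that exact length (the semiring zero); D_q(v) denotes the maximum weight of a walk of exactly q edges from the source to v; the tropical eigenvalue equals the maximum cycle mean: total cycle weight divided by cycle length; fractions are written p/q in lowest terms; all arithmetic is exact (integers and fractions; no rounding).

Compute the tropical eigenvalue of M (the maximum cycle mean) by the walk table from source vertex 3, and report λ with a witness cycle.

q=0: [-∞, -∞, 0, -∞]
q=1: [-12, -5, -3, -17]
q=2: [0, -2, -6, -9]
q=3: [3, 8, -3, -1]
q=4: [13, 11, 4, 5]
Optimal cycle mean attained by: cycle 1->2->1, total 8 + 5, length 2.
Answer: λ = 13/2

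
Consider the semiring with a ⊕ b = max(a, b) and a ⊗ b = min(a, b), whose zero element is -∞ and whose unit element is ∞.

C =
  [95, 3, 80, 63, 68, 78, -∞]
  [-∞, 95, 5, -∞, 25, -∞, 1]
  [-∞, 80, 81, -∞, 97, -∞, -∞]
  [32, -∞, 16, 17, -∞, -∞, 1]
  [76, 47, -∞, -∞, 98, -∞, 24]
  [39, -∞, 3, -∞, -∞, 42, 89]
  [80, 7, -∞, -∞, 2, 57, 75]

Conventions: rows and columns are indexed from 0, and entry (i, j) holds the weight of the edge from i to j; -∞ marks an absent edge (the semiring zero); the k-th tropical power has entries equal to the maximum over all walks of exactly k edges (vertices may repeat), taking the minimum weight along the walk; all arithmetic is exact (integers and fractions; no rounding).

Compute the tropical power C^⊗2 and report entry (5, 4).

C^⊗2:
  [95, 80, 80, 63, 80, 78, 78]
  [25, 95, 5, -∞, 25, 1, 24]
  [76, 80, 81, -∞, 97, -∞, 24]
  [32, 16, 32, 32, 32, 32, 1]
  [76, 47, 76, 63, 98, 76, 24]
  [80, 7, 39, 39, 39, 57, 75]
  [80, 7, 80, 63, 68, 78, 75]
Key observation: the optimum is the walk 5->0->4, with weight 39 min 68 = 39.
Optimal value attained by: walk 5->0->4.
Answer: (C^⊗2)[5][4] = 39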